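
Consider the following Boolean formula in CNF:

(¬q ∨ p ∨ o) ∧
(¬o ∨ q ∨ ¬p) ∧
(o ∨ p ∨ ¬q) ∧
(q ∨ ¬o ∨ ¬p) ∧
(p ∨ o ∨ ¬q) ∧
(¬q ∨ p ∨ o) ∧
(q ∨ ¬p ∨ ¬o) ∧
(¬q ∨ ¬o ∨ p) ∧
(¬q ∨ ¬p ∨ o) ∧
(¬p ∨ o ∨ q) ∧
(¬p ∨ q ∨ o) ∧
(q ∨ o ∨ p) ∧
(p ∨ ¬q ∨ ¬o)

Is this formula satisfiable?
Yes

Yes, the formula is satisfiable.

One satisfying assignment is: o=True, q=False, p=False

Verification: With this assignment, all 13 clauses evaluate to true.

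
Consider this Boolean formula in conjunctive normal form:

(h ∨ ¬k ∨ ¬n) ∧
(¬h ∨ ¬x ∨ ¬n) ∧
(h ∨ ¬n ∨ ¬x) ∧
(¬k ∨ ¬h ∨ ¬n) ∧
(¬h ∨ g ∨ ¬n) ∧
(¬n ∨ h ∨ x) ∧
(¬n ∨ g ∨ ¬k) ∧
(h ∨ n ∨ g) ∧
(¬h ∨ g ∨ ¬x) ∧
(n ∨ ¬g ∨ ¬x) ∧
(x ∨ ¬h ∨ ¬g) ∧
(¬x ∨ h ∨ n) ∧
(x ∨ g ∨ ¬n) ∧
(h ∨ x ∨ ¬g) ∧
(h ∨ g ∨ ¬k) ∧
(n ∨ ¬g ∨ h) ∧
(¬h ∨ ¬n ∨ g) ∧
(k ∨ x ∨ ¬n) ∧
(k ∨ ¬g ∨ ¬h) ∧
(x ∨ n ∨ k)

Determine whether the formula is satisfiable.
Yes

Yes, the formula is satisfiable.

One satisfying assignment is: g=False, h=True, k=True, x=False, n=False

Verification: With this assignment, all 20 clauses evaluate to true.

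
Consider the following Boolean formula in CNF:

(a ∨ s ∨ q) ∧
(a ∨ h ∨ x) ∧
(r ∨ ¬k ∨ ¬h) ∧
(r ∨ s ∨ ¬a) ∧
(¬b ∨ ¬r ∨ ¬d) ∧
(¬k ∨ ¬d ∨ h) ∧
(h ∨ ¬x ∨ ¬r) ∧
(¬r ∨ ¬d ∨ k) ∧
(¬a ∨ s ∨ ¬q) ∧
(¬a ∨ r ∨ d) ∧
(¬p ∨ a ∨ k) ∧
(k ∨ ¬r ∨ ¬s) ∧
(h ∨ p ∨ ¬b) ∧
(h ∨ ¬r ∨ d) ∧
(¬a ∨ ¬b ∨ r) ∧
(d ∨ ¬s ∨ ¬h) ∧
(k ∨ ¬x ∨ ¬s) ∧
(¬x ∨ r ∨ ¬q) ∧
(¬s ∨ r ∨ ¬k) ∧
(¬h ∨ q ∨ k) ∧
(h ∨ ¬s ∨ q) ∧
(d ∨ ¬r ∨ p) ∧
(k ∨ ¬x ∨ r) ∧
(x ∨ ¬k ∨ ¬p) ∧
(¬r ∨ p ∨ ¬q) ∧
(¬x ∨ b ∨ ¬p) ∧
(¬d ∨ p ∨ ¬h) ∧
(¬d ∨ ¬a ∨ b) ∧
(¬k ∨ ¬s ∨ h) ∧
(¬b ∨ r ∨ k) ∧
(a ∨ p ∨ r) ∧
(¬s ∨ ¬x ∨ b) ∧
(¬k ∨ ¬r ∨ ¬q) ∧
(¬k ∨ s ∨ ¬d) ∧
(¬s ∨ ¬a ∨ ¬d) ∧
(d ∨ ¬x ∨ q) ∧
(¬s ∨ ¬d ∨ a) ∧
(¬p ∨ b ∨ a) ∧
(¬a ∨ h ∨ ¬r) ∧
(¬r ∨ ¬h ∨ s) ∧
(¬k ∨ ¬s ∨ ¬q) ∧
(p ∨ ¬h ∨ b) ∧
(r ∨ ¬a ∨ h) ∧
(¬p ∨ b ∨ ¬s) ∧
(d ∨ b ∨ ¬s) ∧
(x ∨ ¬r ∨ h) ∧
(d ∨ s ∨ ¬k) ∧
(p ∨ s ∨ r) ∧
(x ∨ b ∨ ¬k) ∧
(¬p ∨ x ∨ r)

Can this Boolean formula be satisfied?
No

No, the formula is not satisfiable.

No assignment of truth values to the variables can make all 50 clauses true simultaneously.

The formula is UNSAT (unsatisfiable).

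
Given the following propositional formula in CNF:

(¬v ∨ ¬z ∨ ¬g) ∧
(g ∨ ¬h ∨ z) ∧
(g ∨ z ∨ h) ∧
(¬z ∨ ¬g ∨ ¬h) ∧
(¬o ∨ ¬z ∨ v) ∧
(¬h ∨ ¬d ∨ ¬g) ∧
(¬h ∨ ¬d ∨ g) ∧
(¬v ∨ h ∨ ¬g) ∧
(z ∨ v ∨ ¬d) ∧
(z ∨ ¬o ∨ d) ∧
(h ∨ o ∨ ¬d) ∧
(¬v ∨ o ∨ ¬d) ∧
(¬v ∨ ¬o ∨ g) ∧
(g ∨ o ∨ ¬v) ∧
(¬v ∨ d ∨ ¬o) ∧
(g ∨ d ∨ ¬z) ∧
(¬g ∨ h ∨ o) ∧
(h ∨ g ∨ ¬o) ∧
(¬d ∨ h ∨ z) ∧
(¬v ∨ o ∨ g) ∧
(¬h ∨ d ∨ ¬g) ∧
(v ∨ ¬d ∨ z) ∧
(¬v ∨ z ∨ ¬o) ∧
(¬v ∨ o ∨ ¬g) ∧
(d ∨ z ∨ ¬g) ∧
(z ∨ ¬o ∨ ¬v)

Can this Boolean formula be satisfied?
No

No, the formula is not satisfiable.

No assignment of truth values to the variables can make all 26 clauses true simultaneously.

The formula is UNSAT (unsatisfiable).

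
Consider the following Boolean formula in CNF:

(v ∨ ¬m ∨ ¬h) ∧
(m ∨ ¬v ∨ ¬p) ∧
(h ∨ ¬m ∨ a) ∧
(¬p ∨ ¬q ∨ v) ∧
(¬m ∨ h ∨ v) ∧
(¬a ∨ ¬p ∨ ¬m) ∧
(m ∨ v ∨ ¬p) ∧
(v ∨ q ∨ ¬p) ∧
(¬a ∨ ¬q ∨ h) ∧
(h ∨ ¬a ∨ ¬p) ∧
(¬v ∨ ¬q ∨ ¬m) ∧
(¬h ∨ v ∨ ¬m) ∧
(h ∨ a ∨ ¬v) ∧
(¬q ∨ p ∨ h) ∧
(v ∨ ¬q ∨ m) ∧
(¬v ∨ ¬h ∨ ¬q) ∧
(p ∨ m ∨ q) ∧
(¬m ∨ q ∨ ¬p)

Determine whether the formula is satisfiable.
Yes

Yes, the formula is satisfiable.

One satisfying assignment is: m=True, v=True, h=True, a=False, q=False, p=False

Verification: With this assignment, all 18 clauses evaluate to true.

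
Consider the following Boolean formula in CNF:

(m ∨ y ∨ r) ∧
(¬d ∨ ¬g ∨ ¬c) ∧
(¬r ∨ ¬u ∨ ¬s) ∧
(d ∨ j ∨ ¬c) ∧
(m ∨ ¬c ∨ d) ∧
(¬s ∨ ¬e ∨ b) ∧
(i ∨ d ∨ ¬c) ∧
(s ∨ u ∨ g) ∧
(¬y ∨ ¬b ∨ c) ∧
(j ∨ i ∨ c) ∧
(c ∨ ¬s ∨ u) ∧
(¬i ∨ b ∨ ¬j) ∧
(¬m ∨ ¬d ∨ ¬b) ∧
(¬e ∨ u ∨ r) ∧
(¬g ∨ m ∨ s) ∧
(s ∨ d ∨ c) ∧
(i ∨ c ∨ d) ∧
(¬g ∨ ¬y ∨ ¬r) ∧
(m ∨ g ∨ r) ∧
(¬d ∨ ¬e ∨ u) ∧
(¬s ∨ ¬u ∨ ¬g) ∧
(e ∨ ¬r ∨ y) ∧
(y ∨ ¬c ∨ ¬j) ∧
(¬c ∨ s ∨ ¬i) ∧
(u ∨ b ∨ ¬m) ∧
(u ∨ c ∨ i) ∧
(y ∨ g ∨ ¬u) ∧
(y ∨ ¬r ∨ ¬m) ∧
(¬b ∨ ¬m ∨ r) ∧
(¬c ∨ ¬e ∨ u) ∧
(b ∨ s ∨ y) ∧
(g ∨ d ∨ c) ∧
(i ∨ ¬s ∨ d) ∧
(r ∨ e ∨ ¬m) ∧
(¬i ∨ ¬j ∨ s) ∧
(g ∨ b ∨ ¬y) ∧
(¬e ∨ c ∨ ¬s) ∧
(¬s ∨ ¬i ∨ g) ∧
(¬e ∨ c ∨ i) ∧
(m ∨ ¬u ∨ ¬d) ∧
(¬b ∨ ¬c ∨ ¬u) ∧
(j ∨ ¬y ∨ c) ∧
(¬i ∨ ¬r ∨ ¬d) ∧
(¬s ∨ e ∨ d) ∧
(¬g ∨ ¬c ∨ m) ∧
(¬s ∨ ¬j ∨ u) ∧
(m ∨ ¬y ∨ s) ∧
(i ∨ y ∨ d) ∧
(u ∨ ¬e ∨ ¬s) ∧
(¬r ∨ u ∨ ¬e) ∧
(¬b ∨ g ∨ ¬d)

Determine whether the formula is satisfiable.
No

No, the formula is not satisfiable.

No assignment of truth values to the variables can make all 51 clauses true simultaneously.

The formula is UNSAT (unsatisfiable).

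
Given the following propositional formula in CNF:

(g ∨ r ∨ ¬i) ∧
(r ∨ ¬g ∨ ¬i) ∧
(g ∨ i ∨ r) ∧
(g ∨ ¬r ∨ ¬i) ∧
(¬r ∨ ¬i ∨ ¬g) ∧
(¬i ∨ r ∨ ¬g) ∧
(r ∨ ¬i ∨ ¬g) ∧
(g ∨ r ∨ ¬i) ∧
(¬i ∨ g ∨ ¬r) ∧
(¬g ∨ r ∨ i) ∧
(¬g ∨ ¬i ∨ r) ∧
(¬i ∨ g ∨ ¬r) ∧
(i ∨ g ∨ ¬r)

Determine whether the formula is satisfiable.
Yes

Yes, the formula is satisfiable.

One satisfying assignment is: r=True, g=True, i=False

Verification: With this assignment, all 13 clauses evaluate to true.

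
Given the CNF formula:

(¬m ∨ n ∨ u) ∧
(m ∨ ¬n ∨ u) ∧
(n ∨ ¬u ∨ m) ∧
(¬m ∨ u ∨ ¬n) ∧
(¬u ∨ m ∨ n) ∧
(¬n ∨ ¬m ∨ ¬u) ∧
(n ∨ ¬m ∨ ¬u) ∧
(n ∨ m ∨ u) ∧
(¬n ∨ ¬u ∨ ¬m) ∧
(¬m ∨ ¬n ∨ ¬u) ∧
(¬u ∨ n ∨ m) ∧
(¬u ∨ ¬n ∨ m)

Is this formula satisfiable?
No

No, the formula is not satisfiable.

No assignment of truth values to the variables can make all 12 clauses true simultaneously.

The formula is UNSAT (unsatisfiable).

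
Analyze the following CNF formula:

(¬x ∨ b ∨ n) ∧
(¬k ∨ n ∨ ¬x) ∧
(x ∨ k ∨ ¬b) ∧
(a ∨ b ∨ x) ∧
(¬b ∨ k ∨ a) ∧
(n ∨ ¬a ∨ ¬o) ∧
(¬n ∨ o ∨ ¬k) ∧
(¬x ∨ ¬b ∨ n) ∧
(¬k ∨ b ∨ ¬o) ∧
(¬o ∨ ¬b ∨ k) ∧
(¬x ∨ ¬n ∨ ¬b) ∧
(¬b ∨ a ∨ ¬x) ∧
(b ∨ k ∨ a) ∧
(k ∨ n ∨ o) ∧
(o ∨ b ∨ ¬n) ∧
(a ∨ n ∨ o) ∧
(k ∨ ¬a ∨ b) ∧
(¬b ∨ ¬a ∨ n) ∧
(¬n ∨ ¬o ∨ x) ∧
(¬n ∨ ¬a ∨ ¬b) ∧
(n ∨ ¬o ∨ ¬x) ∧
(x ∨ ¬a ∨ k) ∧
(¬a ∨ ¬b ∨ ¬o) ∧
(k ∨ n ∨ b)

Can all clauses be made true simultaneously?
Yes

Yes, the formula is satisfiable.

One satisfying assignment is: o=True, b=True, a=False, k=True, x=False, n=False

Verification: With this assignment, all 24 clauses evaluate to true.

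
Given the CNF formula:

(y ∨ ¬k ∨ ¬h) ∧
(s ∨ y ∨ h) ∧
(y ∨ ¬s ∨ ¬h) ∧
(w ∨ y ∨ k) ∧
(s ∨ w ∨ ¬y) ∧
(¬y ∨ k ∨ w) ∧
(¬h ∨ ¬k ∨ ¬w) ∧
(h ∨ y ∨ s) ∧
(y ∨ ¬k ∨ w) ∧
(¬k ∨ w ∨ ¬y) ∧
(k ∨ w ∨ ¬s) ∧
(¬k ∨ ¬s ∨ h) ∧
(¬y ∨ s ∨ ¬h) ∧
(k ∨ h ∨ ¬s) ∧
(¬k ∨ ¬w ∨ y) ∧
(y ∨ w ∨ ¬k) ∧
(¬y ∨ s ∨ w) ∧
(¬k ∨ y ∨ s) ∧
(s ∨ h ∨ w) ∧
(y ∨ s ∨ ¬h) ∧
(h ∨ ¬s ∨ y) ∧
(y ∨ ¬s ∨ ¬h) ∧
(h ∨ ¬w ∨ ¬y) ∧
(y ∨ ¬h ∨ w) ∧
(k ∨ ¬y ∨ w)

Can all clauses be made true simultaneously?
Yes

Yes, the formula is satisfiable.

One satisfying assignment is: s=True, w=True, k=False, h=True, y=True

Verification: With this assignment, all 25 clauses evaluate to true.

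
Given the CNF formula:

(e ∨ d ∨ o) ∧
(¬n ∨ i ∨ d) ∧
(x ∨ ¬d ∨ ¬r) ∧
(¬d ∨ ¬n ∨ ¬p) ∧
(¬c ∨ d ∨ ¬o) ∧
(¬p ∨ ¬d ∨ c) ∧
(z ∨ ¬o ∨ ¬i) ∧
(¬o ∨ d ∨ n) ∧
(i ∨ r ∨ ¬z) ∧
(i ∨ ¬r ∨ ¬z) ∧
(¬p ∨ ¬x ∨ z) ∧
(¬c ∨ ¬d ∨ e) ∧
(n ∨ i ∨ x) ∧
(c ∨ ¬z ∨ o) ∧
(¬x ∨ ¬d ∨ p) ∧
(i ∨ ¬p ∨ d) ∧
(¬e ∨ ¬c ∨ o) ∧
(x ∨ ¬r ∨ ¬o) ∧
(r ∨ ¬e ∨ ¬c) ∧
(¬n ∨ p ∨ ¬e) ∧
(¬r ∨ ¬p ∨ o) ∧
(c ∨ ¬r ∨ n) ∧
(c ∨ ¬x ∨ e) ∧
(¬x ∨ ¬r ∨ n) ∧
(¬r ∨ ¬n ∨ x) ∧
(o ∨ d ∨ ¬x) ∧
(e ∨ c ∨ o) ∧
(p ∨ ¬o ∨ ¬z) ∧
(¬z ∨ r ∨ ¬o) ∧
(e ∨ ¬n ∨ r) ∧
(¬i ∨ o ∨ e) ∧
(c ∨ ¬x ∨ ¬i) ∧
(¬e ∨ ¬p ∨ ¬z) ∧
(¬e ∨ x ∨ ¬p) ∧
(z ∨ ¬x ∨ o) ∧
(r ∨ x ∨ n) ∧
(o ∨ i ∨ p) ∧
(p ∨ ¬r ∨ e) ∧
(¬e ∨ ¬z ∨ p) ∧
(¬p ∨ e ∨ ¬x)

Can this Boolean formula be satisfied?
No

No, the formula is not satisfiable.

No assignment of truth values to the variables can make all 40 clauses true simultaneously.

The formula is UNSAT (unsatisfiable).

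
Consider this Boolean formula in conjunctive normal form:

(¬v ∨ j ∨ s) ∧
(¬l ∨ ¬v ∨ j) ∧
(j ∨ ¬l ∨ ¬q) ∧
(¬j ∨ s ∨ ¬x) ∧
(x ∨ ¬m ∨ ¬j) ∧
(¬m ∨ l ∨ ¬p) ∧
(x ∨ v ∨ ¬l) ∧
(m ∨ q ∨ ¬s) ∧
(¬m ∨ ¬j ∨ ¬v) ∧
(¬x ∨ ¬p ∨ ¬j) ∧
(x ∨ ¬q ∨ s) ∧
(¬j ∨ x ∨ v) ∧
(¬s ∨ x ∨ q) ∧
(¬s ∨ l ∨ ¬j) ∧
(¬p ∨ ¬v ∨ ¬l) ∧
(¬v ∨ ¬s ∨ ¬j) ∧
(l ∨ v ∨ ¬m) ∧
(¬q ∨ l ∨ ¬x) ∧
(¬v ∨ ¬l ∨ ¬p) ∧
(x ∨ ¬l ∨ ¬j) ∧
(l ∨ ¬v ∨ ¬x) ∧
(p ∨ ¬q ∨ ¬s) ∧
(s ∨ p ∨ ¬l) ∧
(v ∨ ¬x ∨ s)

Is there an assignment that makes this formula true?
Yes

Yes, the formula is satisfiable.

One satisfying assignment is: x=False, v=False, s=False, m=False, j=False, q=False, l=False, p=False

Verification: With this assignment, all 24 clauses evaluate to true.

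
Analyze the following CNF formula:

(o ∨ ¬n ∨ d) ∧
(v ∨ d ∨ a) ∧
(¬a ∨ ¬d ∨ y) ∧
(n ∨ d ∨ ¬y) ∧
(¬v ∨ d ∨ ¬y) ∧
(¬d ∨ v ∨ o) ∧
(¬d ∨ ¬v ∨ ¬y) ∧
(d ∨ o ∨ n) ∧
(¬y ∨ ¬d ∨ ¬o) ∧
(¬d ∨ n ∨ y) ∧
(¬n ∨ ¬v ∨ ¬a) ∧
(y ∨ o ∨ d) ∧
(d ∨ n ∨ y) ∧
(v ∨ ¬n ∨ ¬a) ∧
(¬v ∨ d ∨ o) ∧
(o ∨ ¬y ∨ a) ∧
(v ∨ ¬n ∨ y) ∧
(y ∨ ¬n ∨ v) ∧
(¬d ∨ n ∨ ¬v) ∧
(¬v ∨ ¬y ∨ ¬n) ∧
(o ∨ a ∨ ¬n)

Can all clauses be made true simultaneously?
Yes

Yes, the formula is satisfiable.

One satisfying assignment is: v=True, y=False, o=True, n=True, d=False, a=False

Verification: With this assignment, all 21 clauses evaluate to true.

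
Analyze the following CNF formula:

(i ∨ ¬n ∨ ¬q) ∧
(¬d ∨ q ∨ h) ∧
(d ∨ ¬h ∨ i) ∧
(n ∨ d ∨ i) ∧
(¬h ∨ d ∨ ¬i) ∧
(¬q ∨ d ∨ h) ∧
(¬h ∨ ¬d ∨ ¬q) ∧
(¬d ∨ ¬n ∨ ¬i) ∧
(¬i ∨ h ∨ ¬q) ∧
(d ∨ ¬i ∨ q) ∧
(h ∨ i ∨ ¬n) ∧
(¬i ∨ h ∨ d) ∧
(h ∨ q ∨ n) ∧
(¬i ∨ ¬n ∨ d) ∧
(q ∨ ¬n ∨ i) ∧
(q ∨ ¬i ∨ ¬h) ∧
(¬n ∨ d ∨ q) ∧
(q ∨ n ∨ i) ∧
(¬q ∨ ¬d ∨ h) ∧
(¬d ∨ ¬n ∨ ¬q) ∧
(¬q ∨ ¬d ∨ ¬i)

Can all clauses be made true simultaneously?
No

No, the formula is not satisfiable.

No assignment of truth values to the variables can make all 21 clauses true simultaneously.

The formula is UNSAT (unsatisfiable).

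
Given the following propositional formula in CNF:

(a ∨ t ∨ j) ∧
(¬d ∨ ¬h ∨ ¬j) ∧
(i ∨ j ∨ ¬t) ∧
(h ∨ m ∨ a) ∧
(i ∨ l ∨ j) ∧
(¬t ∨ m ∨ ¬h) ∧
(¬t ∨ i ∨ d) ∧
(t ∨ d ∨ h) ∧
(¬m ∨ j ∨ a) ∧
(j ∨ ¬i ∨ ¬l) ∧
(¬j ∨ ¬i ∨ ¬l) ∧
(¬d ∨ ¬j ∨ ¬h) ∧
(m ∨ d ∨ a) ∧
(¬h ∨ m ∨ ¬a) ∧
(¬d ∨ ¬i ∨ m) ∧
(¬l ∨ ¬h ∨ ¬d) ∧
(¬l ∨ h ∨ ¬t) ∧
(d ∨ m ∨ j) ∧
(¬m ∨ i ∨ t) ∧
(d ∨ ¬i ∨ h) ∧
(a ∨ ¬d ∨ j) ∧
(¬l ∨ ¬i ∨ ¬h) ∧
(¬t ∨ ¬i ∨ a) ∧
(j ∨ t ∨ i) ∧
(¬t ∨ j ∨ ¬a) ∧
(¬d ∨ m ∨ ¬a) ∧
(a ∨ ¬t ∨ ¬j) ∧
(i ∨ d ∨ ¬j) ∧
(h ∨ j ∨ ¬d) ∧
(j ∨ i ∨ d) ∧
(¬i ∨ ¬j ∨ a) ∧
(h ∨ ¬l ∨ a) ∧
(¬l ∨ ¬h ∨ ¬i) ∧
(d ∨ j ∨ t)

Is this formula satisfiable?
Yes

Yes, the formula is satisfiable.

One satisfying assignment is: d=True, h=False, i=False, l=False, m=True, t=True, j=True, a=True

Verification: With this assignment, all 34 clauses evaluate to true.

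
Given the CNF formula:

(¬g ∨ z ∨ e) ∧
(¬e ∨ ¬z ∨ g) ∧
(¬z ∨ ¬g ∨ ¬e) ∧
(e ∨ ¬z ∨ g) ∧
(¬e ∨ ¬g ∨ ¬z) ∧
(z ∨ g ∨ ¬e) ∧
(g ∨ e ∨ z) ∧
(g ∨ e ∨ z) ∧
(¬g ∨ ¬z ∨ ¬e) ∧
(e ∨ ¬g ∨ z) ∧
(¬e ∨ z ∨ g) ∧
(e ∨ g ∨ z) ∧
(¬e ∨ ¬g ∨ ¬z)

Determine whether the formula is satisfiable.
Yes

Yes, the formula is satisfiable.

One satisfying assignment is: g=True, e=True, z=False

Verification: With this assignment, all 13 clauses evaluate to true.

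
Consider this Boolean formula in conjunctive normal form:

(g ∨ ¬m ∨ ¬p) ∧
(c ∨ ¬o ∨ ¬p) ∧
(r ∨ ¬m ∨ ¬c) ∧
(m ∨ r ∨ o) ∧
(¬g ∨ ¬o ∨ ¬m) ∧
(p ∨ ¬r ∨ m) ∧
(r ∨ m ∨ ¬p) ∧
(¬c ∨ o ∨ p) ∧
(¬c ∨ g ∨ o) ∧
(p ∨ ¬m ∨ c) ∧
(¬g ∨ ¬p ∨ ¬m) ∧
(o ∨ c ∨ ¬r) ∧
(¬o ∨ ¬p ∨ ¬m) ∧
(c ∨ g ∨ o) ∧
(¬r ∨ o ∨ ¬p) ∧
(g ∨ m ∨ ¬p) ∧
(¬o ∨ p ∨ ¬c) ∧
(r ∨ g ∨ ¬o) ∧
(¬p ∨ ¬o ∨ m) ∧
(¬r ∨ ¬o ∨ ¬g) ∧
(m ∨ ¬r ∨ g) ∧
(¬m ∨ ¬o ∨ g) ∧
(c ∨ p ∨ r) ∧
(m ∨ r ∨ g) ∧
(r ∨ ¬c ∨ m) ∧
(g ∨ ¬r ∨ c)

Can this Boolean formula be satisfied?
No

No, the formula is not satisfiable.

No assignment of truth values to the variables can make all 26 clauses true simultaneously.

The formula is UNSAT (unsatisfiable).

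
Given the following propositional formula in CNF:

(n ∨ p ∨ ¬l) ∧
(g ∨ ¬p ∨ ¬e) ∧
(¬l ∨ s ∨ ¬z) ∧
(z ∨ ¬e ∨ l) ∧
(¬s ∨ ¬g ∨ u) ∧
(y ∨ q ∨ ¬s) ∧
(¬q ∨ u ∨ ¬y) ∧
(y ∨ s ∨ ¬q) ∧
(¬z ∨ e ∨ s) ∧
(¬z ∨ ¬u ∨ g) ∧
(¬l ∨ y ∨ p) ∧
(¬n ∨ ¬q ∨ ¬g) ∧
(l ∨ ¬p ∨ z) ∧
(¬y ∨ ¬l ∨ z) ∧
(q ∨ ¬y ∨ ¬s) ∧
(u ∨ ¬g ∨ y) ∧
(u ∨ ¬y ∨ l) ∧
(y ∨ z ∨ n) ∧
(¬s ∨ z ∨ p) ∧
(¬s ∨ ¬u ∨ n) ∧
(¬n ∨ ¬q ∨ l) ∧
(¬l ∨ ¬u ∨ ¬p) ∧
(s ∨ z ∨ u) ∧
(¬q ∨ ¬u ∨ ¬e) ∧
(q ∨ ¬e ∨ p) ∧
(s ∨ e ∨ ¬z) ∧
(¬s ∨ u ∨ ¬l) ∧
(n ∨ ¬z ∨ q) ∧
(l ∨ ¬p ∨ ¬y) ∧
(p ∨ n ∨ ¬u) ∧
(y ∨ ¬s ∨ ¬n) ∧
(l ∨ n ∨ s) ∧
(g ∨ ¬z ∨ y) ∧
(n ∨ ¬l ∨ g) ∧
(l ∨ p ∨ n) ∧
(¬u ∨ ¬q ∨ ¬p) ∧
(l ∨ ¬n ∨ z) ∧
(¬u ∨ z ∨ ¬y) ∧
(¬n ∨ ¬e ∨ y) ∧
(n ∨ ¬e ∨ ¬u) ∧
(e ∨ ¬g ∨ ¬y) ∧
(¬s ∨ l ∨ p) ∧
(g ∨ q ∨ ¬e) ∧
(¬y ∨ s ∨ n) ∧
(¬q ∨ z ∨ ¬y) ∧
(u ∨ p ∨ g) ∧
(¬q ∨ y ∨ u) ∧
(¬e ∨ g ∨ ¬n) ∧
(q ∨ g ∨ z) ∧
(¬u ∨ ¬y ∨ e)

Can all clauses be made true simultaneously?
No

No, the formula is not satisfiable.

No assignment of truth values to the variables can make all 50 clauses true simultaneously.

The formula is UNSAT (unsatisfiable).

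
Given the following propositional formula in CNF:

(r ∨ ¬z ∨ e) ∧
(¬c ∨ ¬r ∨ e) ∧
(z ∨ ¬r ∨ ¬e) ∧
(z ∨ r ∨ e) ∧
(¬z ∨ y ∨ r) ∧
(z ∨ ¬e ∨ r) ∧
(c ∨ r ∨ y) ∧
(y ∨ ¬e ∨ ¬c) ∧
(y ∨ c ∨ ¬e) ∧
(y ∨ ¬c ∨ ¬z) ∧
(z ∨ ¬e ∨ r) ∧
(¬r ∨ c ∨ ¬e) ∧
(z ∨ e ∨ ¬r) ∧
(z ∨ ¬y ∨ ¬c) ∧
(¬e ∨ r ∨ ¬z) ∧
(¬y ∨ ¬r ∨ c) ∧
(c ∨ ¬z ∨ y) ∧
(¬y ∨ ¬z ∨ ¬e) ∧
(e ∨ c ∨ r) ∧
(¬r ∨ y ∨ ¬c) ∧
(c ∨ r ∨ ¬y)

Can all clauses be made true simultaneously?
No

No, the formula is not satisfiable.

No assignment of truth values to the variables can make all 21 clauses true simultaneously.

The formula is UNSAT (unsatisfiable).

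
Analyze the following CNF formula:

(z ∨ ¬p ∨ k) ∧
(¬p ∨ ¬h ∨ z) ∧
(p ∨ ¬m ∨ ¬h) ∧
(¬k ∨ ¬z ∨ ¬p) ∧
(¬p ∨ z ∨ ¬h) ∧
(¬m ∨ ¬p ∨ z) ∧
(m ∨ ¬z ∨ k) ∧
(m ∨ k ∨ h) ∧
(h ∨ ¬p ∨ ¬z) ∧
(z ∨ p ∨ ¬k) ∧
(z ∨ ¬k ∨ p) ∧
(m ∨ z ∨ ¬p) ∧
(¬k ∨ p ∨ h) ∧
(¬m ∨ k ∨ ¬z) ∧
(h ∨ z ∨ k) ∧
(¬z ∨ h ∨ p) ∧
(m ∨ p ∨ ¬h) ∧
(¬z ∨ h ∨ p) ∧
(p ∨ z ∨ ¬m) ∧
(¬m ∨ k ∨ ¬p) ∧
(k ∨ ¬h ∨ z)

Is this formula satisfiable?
No

No, the formula is not satisfiable.

No assignment of truth values to the variables can make all 21 clauses true simultaneously.

The formula is UNSAT (unsatisfiable).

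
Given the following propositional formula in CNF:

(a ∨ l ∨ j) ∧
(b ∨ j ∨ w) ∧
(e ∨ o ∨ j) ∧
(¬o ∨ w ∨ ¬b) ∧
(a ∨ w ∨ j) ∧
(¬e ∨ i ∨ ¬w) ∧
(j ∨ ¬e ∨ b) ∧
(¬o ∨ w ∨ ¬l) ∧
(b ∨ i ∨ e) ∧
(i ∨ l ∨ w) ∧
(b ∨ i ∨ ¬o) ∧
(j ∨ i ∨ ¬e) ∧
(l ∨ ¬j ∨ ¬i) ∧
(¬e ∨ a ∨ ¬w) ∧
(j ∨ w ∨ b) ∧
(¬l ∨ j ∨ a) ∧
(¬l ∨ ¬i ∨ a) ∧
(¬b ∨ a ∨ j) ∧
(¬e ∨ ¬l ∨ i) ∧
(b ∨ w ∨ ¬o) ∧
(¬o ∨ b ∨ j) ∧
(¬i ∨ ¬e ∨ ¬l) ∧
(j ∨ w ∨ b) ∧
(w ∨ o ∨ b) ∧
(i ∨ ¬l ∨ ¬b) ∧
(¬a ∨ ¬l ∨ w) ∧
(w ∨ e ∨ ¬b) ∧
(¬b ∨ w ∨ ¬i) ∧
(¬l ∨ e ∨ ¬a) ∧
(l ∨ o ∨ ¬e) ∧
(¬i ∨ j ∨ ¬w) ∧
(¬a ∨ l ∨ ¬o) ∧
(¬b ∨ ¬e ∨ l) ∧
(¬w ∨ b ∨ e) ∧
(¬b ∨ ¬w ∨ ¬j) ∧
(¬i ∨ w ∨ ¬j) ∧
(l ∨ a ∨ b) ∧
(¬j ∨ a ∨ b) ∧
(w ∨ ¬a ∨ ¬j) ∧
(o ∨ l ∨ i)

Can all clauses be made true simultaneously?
No

No, the formula is not satisfiable.

No assignment of truth values to the variables can make all 40 clauses true simultaneously.

The formula is UNSAT (unsatisfiable).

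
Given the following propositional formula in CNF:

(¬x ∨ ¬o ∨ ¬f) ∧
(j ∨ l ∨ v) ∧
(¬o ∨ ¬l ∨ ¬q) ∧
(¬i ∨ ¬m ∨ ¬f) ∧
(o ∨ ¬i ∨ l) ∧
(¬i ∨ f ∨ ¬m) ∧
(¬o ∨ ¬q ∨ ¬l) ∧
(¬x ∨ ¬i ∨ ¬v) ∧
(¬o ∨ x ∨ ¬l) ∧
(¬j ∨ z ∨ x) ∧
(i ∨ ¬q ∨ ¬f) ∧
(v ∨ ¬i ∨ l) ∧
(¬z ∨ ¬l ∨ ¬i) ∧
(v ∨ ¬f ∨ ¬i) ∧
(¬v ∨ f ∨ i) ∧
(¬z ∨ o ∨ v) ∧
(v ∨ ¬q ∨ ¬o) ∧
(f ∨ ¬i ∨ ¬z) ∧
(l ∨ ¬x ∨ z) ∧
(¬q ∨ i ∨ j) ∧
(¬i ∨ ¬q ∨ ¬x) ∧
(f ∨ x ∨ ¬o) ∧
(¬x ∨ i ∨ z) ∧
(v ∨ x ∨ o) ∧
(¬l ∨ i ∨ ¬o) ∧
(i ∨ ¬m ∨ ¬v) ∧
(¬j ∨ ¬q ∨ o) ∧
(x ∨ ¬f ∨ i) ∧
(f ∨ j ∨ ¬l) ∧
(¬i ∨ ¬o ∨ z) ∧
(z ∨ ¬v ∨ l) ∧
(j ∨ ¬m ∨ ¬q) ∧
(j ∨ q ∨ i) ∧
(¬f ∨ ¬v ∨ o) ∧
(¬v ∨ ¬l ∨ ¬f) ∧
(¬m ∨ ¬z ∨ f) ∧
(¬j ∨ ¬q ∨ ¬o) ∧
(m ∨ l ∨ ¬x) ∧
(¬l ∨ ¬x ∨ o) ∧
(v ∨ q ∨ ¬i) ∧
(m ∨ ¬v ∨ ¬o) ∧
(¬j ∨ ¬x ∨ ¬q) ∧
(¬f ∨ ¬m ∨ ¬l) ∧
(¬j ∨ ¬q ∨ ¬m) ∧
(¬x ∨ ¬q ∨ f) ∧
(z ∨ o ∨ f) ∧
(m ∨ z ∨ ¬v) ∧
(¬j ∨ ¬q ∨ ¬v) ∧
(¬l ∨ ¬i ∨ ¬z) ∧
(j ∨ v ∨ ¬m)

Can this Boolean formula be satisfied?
No

No, the formula is not satisfiable.

No assignment of truth values to the variables can make all 50 clauses true simultaneously.

The formula is UNSAT (unsatisfiable).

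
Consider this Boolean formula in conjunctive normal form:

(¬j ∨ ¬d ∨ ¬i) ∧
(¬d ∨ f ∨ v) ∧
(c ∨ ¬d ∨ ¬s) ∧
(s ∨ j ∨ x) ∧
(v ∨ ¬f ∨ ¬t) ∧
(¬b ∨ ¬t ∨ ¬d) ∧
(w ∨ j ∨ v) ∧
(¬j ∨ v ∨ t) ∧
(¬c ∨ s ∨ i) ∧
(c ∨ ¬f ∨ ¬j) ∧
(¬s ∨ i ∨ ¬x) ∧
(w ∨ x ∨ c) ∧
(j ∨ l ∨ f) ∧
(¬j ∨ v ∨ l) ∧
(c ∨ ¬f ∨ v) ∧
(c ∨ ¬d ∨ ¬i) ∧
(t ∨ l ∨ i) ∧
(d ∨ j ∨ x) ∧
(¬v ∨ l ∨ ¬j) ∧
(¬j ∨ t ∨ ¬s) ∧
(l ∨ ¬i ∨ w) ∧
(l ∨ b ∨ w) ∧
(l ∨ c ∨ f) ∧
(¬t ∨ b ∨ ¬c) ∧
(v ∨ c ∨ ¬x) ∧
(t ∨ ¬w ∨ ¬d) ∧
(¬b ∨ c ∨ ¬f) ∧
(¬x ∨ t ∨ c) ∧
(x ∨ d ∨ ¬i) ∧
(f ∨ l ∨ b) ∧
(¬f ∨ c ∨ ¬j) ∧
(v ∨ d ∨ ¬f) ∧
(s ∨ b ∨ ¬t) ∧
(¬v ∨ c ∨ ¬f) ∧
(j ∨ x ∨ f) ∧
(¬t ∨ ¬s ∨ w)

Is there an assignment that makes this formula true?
Yes

Yes, the formula is satisfiable.

One satisfying assignment is: s=False, l=False, x=True, j=False, v=True, i=True, b=False, t=False, w=True, f=True, d=False, c=True

Verification: With this assignment, all 36 clauses evaluate to true.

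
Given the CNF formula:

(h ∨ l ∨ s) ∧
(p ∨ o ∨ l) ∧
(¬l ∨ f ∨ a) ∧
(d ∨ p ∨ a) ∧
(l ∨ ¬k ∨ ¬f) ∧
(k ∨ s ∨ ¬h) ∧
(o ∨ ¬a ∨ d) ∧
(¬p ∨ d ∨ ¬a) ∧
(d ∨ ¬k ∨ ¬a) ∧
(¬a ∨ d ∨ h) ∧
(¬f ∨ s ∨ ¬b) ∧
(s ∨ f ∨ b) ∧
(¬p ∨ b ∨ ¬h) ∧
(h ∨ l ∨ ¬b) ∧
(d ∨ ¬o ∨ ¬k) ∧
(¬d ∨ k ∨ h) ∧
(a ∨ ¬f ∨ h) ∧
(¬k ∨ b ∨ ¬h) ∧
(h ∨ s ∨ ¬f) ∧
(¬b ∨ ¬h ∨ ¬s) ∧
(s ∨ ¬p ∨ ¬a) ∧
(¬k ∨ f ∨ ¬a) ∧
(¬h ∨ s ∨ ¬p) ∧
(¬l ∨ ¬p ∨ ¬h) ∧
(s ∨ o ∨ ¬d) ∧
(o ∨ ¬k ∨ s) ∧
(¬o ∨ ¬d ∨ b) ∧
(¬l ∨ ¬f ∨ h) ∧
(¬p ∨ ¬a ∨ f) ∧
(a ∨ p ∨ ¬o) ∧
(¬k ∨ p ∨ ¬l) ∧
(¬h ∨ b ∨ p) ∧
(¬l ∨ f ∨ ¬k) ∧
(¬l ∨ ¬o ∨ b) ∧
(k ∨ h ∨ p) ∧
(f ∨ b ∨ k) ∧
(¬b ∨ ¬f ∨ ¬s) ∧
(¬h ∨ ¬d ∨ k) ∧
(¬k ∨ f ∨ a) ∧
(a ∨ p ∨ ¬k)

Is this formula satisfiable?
No

No, the formula is not satisfiable.

No assignment of truth values to the variables can make all 40 clauses true simultaneously.

The formula is UNSAT (unsatisfiable).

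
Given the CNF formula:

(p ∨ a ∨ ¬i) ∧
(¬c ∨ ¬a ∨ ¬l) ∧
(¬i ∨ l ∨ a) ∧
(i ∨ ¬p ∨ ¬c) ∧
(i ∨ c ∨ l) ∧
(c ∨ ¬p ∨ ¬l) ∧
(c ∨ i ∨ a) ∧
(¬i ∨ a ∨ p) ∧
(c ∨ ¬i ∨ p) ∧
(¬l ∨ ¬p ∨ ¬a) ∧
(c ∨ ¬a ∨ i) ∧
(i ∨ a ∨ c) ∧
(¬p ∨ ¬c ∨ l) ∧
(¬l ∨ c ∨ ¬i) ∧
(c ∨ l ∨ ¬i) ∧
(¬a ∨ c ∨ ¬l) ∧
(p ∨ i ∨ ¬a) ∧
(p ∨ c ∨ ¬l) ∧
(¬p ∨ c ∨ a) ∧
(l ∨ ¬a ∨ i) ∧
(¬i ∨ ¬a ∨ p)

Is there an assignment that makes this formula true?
Yes

Yes, the formula is satisfiable.

One satisfying assignment is: c=True, a=False, l=False, p=False, i=False

Verification: With this assignment, all 21 clauses evaluate to true.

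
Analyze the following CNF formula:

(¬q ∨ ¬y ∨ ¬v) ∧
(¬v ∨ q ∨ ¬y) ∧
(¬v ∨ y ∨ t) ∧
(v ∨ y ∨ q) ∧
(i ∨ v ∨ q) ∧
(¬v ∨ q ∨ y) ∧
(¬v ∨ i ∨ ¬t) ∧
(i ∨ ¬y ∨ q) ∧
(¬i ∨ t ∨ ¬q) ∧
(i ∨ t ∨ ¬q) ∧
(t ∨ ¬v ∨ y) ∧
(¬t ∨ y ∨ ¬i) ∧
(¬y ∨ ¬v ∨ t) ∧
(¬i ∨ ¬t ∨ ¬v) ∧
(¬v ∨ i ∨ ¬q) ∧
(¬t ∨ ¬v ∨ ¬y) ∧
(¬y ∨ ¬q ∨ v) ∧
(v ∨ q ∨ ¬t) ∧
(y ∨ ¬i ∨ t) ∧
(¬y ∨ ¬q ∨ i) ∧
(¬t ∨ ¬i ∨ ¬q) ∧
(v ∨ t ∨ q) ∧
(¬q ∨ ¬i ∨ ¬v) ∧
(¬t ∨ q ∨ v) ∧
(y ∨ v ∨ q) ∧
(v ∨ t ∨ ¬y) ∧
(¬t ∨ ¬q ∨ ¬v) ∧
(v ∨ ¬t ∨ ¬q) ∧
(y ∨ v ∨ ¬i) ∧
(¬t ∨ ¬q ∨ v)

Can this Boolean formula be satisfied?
No

No, the formula is not satisfiable.

No assignment of truth values to the variables can make all 30 clauses true simultaneously.

The formula is UNSAT (unsatisfiable).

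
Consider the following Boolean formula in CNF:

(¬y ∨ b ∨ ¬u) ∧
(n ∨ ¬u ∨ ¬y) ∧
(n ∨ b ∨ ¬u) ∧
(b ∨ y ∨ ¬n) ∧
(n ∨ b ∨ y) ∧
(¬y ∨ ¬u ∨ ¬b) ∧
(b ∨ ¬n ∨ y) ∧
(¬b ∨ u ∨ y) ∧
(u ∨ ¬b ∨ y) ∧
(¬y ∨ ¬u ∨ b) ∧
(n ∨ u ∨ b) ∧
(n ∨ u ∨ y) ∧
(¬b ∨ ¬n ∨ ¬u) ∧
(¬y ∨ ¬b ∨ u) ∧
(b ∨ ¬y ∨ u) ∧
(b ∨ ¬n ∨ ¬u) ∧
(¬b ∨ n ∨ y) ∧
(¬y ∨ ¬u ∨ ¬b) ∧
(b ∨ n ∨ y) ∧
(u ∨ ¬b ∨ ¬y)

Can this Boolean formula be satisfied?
No

No, the formula is not satisfiable.

No assignment of truth values to the variables can make all 20 clauses true simultaneously.

The formula is UNSAT (unsatisfiable).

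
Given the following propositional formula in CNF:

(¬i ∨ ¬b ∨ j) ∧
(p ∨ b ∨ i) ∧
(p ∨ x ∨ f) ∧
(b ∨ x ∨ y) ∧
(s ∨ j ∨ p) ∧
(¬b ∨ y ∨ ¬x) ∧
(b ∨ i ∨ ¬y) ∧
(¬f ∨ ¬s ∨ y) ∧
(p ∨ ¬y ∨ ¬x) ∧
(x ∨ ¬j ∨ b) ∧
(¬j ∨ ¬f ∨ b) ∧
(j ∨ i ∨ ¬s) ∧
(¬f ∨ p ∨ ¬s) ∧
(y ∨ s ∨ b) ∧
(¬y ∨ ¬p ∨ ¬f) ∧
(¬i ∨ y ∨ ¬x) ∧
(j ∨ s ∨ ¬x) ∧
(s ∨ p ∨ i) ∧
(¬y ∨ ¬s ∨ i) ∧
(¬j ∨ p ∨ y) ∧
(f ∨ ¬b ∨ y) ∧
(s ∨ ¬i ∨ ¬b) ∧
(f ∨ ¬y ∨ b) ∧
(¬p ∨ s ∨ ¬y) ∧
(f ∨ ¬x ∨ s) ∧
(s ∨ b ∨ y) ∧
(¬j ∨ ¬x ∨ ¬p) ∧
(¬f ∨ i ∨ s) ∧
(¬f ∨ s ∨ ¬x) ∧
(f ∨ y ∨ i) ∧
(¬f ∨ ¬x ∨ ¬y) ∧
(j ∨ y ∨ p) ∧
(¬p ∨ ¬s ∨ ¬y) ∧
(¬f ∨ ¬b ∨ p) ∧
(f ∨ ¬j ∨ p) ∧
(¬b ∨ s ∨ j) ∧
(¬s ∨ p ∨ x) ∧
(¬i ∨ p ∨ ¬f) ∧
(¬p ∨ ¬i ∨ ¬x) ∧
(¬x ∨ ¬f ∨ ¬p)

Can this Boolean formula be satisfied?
No

No, the formula is not satisfiable.

No assignment of truth values to the variables can make all 40 clauses true simultaneously.

The formula is UNSAT (unsatisfiable).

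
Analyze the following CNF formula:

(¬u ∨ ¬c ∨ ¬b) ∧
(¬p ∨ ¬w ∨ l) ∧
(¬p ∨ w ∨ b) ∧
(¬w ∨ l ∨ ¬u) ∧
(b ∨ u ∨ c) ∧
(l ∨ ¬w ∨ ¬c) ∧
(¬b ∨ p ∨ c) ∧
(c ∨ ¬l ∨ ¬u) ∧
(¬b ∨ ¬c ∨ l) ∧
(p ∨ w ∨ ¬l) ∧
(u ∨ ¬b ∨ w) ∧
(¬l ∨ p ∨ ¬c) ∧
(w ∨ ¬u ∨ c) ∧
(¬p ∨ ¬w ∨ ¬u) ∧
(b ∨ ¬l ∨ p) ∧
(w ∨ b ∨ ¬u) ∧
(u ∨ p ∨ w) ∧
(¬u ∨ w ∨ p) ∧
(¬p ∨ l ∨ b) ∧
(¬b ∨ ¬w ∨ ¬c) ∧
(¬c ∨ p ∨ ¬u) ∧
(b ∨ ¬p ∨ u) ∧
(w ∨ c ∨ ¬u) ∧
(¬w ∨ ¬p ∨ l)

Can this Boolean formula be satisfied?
Yes

Yes, the formula is satisfiable.

One satisfying assignment is: l=True, u=False, p=True, c=False, b=True, w=True

Verification: With this assignment, all 24 clauses evaluate to true.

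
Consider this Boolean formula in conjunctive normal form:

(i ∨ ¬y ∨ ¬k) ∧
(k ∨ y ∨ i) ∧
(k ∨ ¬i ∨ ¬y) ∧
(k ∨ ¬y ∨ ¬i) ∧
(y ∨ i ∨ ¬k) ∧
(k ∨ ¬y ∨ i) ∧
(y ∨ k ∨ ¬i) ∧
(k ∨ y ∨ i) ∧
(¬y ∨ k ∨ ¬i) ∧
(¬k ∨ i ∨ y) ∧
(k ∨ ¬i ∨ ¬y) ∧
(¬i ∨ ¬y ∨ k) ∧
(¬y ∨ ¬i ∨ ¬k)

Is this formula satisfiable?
Yes

Yes, the formula is satisfiable.

One satisfying assignment is: y=False, i=True, k=True

Verification: With this assignment, all 13 clauses evaluate to true.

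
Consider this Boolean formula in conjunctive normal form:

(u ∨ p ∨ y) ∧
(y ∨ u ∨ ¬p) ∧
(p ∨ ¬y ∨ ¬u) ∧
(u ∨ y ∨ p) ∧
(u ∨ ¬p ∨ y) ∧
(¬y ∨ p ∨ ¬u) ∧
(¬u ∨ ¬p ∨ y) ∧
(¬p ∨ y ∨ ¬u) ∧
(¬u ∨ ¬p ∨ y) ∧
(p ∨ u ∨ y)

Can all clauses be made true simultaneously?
Yes

Yes, the formula is satisfiable.

One satisfying assignment is: u=False, y=True, p=False

Verification: With this assignment, all 10 clauses evaluate to true.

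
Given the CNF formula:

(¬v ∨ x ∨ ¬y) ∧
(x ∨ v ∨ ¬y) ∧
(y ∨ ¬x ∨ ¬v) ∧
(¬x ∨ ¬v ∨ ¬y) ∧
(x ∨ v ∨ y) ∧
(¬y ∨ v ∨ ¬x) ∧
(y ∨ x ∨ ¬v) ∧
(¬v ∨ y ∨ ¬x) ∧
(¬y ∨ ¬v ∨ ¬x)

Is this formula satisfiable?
Yes

Yes, the formula is satisfiable.

One satisfying assignment is: x=True, y=False, v=False

Verification: With this assignment, all 9 clauses evaluate to true.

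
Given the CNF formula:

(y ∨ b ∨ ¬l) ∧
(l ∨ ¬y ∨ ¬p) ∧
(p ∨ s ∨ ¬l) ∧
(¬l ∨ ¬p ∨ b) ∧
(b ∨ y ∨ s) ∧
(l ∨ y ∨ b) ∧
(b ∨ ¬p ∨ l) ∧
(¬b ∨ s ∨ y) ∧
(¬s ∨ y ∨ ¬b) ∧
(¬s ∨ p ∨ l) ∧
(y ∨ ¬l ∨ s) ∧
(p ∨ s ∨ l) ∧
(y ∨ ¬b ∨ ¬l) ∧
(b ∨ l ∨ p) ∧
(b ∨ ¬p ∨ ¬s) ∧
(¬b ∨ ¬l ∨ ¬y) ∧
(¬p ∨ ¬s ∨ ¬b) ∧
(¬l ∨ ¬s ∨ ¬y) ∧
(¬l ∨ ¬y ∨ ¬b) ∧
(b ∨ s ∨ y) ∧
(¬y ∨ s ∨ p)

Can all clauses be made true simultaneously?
No

No, the formula is not satisfiable.

No assignment of truth values to the variables can make all 21 clauses true simultaneously.

The formula is UNSAT (unsatisfiable).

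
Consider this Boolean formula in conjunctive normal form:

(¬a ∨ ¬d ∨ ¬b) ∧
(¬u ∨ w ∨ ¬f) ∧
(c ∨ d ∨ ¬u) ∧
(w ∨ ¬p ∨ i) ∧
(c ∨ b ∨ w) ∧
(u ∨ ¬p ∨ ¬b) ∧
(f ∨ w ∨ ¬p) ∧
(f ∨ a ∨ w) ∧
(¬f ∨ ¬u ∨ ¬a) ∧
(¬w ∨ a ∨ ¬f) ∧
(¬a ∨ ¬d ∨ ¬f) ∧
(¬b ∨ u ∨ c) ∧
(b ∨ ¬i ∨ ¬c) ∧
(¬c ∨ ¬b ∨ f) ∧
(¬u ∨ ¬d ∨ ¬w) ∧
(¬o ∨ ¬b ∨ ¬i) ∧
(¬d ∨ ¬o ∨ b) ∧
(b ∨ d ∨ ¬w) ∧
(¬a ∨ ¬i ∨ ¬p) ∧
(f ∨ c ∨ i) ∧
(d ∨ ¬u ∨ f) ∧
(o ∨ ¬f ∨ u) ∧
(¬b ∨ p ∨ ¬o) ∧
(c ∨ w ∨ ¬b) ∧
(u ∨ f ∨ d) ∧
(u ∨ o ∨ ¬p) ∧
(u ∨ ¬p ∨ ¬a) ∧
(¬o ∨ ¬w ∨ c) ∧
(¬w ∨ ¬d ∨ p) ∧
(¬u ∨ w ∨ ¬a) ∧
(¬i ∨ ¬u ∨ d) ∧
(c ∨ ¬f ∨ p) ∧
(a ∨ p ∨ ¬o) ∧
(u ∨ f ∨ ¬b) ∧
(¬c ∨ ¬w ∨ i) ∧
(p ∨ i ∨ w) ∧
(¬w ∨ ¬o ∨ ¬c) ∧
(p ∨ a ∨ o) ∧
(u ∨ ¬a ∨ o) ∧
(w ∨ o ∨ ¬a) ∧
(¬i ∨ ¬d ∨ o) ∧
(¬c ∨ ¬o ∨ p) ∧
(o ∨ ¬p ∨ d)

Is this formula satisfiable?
No

No, the formula is not satisfiable.

No assignment of truth values to the variables can make all 43 clauses true simultaneously.

The formula is UNSAT (unsatisfiable).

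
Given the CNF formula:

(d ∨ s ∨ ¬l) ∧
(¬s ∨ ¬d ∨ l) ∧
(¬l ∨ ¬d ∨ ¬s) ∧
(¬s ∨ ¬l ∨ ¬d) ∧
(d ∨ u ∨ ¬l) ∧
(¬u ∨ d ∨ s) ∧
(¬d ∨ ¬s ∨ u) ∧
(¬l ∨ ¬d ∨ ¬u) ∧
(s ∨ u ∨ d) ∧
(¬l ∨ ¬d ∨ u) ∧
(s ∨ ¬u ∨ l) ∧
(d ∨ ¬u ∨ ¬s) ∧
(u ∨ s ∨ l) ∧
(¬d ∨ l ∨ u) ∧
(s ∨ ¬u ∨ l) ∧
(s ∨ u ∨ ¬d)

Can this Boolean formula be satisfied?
Yes

Yes, the formula is satisfiable.

One satisfying assignment is: d=False, l=False, s=True, u=False

Verification: With this assignment, all 16 clauses evaluate to true.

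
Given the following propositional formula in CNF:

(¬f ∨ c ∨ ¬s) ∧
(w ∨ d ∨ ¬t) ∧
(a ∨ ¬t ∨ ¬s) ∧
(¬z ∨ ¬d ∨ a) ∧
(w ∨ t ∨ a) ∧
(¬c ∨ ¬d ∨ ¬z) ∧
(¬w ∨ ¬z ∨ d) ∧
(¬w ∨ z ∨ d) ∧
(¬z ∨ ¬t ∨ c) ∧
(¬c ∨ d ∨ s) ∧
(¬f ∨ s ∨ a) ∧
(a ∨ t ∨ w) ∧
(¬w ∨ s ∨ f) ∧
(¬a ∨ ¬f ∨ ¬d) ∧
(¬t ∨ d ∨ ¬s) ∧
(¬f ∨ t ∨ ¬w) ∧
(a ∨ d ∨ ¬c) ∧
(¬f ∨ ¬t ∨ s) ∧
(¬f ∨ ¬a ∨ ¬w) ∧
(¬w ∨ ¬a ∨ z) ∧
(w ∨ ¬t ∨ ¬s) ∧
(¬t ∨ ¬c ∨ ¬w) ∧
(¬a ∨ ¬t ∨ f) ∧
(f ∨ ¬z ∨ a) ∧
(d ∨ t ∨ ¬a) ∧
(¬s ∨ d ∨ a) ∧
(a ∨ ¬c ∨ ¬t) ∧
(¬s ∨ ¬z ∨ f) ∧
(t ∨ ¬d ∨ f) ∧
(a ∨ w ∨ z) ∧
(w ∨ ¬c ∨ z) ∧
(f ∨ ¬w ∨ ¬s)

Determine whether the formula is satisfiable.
No

No, the formula is not satisfiable.

No assignment of truth values to the variables can make all 32 clauses true simultaneously.

The formula is UNSAT (unsatisfiable).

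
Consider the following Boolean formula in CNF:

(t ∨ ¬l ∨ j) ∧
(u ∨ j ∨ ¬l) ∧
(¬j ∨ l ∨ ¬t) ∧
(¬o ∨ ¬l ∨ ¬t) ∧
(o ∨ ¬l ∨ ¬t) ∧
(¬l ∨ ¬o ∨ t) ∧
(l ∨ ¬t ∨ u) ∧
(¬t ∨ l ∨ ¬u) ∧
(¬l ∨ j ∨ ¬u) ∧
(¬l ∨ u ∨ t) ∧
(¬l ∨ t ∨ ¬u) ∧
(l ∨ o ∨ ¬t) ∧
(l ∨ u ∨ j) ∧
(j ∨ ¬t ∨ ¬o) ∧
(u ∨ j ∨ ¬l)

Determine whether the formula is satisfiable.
Yes

Yes, the formula is satisfiable.

One satisfying assignment is: t=False, l=False, o=False, j=False, u=True

Verification: With this assignment, all 15 clauses evaluate to true.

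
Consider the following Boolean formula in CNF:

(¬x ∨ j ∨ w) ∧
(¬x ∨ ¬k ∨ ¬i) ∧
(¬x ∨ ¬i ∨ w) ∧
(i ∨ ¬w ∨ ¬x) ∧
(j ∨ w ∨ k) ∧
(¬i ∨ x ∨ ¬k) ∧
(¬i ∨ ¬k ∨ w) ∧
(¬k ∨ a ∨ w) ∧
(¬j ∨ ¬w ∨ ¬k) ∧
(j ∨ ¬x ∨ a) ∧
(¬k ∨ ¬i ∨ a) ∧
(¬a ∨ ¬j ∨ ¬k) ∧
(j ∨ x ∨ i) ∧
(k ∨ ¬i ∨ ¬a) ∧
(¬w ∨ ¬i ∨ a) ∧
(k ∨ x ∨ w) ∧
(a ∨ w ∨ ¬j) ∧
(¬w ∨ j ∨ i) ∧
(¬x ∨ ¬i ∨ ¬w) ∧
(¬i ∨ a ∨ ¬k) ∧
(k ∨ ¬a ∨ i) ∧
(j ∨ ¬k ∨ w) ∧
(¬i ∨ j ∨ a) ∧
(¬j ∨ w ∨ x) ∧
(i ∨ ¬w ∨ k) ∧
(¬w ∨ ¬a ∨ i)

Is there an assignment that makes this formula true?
No

No, the formula is not satisfiable.

No assignment of truth values to the variables can make all 26 clauses true simultaneously.

The formula is UNSAT (unsatisfiable).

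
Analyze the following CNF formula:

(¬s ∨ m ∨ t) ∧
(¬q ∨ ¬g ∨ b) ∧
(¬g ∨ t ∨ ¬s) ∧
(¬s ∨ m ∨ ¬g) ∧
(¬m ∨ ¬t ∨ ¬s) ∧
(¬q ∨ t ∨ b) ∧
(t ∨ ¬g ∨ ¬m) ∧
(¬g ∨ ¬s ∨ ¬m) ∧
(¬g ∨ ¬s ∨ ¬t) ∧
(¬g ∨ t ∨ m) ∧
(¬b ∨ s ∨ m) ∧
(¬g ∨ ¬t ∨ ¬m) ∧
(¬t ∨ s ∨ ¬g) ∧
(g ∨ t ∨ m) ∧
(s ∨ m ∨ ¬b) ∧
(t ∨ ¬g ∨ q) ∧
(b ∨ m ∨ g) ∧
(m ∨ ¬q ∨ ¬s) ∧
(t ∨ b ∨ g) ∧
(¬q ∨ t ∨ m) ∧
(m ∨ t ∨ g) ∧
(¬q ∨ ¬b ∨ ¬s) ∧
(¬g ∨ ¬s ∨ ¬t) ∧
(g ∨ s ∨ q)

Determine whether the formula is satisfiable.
Yes

Yes, the formula is satisfiable.

One satisfying assignment is: t=True, m=True, g=False, s=False, q=True, b=False

Verification: With this assignment, all 24 clauses evaluate to true.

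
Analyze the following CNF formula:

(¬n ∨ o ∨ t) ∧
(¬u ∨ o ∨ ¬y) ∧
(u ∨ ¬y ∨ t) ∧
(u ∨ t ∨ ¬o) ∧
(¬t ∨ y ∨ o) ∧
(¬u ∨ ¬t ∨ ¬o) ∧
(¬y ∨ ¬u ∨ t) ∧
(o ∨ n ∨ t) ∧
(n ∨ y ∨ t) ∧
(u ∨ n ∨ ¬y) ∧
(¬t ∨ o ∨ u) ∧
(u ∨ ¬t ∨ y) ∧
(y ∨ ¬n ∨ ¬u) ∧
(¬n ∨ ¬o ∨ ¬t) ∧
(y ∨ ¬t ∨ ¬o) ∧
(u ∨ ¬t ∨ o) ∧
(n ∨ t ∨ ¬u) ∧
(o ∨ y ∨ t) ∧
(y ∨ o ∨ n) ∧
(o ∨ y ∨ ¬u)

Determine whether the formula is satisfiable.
No

No, the formula is not satisfiable.

No assignment of truth values to the variables can make all 20 clauses true simultaneously.

The formula is UNSAT (unsatisfiable).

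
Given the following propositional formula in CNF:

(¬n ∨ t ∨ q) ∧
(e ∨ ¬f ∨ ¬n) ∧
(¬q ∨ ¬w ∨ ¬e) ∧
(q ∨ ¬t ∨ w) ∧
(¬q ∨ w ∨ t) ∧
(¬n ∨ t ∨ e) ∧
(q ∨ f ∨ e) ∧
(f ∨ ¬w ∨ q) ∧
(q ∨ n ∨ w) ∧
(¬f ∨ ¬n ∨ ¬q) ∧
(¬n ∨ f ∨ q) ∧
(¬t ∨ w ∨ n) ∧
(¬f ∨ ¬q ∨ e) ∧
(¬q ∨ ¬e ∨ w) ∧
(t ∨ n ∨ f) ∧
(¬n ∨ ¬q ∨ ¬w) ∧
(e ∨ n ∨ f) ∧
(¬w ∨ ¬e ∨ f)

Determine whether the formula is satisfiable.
Yes

Yes, the formula is satisfiable.

One satisfying assignment is: f=False, w=False, n=True, q=True, e=False, t=True

Verification: With this assignment, all 18 clauses evaluate to true.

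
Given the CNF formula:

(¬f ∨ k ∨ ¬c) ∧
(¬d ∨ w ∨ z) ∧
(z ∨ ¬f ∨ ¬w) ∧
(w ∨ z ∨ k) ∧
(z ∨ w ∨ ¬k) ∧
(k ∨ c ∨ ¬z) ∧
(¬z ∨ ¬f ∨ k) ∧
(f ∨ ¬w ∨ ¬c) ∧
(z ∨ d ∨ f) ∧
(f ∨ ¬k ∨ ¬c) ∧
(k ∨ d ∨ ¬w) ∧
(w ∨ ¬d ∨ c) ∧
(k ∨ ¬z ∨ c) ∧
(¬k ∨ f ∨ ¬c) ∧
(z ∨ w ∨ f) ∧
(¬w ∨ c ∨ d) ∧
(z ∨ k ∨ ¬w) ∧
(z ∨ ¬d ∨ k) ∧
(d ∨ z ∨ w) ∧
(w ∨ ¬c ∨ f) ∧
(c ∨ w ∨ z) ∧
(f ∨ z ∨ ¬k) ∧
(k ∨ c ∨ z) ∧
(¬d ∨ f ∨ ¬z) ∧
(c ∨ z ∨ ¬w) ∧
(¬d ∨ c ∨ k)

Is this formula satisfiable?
Yes

Yes, the formula is satisfiable.

One satisfying assignment is: f=False, w=False, c=False, k=True, d=False, z=True

Verification: With this assignment, all 26 clauses evaluate to true.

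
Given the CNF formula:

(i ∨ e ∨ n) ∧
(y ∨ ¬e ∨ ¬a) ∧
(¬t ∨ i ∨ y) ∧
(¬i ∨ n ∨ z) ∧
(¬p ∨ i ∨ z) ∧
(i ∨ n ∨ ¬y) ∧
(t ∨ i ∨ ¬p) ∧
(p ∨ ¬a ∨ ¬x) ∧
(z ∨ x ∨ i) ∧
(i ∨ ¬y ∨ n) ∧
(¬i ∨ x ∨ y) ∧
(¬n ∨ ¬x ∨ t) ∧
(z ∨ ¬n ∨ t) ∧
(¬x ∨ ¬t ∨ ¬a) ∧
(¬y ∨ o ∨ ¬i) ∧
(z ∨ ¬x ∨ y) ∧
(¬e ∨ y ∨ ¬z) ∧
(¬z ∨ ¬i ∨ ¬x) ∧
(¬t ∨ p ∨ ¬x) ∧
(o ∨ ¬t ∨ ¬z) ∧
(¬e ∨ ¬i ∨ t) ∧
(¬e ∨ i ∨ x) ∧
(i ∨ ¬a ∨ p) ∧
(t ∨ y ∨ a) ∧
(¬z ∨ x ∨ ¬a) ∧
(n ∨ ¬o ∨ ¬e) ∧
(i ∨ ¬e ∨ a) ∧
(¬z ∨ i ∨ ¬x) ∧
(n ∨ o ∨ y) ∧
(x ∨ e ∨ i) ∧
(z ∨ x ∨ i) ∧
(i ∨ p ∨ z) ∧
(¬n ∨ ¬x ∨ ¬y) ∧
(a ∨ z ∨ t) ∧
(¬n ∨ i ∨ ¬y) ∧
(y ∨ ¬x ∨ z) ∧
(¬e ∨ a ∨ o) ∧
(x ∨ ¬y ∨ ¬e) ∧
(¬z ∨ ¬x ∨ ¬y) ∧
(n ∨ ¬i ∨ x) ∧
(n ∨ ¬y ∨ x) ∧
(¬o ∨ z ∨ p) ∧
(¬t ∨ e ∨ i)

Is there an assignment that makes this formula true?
Yes

Yes, the formula is satisfiable.

One satisfying assignment is: t=False, a=False, p=False, e=False, n=True, i=True, o=True, z=True, x=False, y=True

Verification: With this assignment, all 43 clauses evaluate to true.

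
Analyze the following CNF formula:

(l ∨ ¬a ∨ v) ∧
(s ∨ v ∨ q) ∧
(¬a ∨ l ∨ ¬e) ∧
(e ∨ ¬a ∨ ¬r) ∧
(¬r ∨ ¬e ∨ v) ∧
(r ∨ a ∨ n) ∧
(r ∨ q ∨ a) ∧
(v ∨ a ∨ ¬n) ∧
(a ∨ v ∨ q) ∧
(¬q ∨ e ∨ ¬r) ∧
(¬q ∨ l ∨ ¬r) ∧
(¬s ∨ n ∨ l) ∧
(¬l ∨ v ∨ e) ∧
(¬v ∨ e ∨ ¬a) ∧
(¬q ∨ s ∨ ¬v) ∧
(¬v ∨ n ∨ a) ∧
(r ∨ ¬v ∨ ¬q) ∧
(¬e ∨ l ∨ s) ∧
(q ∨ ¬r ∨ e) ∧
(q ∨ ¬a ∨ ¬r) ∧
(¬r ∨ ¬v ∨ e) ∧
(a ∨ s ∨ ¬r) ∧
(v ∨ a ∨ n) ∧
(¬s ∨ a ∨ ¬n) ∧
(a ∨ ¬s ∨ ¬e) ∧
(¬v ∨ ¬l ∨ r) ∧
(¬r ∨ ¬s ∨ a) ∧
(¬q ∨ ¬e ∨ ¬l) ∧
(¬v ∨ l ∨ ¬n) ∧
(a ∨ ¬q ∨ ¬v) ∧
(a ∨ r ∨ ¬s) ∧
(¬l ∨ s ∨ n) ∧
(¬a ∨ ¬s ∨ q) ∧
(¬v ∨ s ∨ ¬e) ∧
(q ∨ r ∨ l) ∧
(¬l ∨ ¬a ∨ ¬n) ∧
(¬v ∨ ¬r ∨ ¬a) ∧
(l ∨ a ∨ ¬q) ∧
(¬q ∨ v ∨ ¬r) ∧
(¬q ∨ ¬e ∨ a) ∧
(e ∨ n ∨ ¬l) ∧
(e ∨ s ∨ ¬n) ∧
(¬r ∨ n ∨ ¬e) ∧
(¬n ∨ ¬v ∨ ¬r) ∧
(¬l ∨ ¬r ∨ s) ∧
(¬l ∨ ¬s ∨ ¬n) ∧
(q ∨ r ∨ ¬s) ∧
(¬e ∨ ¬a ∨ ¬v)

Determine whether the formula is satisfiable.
No

No, the formula is not satisfiable.

No assignment of truth values to the variables can make all 48 clauses true simultaneously.

The formula is UNSAT (unsatisfiable).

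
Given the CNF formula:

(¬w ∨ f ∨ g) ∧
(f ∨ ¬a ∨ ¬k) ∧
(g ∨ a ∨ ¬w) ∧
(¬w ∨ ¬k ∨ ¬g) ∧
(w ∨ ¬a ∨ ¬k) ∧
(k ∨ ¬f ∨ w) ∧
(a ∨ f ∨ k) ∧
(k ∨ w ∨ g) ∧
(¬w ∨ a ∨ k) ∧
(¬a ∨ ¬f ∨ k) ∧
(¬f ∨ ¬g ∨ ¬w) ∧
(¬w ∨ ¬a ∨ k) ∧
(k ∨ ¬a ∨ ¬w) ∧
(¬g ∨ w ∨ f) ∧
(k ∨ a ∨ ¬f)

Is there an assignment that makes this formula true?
Yes

Yes, the formula is satisfiable.

One satisfying assignment is: f=False, w=False, a=False, g=False, k=True

Verification: With this assignment, all 15 clauses evaluate to true.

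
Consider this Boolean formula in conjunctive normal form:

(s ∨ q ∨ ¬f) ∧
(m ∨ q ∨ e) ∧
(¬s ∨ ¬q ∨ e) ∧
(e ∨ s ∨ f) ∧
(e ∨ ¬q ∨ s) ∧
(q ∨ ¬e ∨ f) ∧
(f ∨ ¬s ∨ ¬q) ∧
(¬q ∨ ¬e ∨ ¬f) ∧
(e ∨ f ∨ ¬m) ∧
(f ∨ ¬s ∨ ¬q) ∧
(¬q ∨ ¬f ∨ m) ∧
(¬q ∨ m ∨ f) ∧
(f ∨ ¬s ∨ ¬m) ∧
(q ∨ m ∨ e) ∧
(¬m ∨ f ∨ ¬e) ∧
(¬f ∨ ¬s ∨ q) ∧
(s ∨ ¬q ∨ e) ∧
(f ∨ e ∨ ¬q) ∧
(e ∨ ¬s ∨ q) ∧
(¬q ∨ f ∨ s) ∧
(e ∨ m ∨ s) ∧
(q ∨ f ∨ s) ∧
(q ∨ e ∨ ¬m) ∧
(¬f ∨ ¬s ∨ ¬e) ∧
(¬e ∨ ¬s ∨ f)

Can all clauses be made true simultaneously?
No

No, the formula is not satisfiable.

No assignment of truth values to the variables can make all 25 clauses true simultaneously.

The formula is UNSAT (unsatisfiable).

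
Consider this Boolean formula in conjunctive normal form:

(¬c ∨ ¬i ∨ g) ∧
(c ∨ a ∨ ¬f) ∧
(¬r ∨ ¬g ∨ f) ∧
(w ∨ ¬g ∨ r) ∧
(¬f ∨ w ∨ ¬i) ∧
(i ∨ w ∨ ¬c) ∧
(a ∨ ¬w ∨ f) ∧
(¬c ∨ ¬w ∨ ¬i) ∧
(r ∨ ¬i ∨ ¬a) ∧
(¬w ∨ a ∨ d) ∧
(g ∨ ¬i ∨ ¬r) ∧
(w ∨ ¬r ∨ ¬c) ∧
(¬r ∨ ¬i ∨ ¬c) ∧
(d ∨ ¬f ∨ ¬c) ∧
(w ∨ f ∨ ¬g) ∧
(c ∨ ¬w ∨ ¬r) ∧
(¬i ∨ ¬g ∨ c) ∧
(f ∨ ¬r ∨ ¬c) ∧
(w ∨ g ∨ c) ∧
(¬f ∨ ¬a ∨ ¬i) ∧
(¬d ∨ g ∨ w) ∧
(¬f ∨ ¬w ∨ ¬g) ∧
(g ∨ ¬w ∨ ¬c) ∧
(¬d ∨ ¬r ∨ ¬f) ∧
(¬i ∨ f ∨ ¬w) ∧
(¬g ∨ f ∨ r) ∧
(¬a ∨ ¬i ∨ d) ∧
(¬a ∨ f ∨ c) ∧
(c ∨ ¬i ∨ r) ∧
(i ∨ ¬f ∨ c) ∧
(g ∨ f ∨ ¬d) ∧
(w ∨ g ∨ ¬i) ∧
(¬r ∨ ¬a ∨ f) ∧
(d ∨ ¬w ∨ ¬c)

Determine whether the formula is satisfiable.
No

No, the formula is not satisfiable.

No assignment of truth values to the variables can make all 34 clauses true simultaneously.

The formula is UNSAT (unsatisfiable).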